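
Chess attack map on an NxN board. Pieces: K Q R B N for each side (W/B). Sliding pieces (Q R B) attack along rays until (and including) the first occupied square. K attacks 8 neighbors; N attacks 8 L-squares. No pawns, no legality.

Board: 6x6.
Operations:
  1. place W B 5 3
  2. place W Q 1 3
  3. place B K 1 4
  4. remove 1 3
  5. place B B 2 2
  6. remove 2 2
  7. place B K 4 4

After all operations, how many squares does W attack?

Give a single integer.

Op 1: place WB@(5,3)
Op 2: place WQ@(1,3)
Op 3: place BK@(1,4)
Op 4: remove (1,3)
Op 5: place BB@(2,2)
Op 6: remove (2,2)
Op 7: place BK@(4,4)
Per-piece attacks for W:
  WB@(5,3): attacks (4,4) (4,2) (3,1) (2,0) [ray(-1,1) blocked at (4,4)]
Union (4 distinct): (2,0) (3,1) (4,2) (4,4)

Answer: 4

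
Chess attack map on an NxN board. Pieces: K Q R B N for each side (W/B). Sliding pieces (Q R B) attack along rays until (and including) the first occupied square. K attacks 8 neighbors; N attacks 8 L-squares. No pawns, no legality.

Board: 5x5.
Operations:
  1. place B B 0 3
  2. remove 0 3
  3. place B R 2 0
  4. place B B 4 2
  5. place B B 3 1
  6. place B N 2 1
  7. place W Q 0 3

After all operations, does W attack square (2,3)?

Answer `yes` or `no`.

Answer: yes

Derivation:
Op 1: place BB@(0,3)
Op 2: remove (0,3)
Op 3: place BR@(2,0)
Op 4: place BB@(4,2)
Op 5: place BB@(3,1)
Op 6: place BN@(2,1)
Op 7: place WQ@(0,3)
Per-piece attacks for W:
  WQ@(0,3): attacks (0,4) (0,2) (0,1) (0,0) (1,3) (2,3) (3,3) (4,3) (1,4) (1,2) (2,1) [ray(1,-1) blocked at (2,1)]
W attacks (2,3): yes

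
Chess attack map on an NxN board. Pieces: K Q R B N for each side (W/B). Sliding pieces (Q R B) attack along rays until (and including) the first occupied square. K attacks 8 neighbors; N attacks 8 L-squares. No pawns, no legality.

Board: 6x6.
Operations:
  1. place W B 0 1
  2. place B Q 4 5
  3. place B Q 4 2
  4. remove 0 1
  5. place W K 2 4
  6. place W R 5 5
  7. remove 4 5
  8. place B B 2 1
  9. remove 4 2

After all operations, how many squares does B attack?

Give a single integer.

Op 1: place WB@(0,1)
Op 2: place BQ@(4,5)
Op 3: place BQ@(4,2)
Op 4: remove (0,1)
Op 5: place WK@(2,4)
Op 6: place WR@(5,5)
Op 7: remove (4,5)
Op 8: place BB@(2,1)
Op 9: remove (4,2)
Per-piece attacks for B:
  BB@(2,1): attacks (3,2) (4,3) (5,4) (3,0) (1,2) (0,3) (1,0)
Union (7 distinct): (0,3) (1,0) (1,2) (3,0) (3,2) (4,3) (5,4)

Answer: 7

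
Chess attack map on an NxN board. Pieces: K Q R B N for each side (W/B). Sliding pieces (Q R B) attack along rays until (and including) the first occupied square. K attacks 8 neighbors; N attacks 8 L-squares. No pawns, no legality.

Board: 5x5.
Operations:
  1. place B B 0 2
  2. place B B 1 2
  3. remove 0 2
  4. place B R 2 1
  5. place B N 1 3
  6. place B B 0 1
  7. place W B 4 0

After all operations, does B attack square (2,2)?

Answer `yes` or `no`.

Answer: yes

Derivation:
Op 1: place BB@(0,2)
Op 2: place BB@(1,2)
Op 3: remove (0,2)
Op 4: place BR@(2,1)
Op 5: place BN@(1,3)
Op 6: place BB@(0,1)
Op 7: place WB@(4,0)
Per-piece attacks for B:
  BB@(0,1): attacks (1,2) (1,0) [ray(1,1) blocked at (1,2)]
  BB@(1,2): attacks (2,3) (3,4) (2,1) (0,3) (0,1) [ray(1,-1) blocked at (2,1); ray(-1,-1) blocked at (0,1)]
  BN@(1,3): attacks (3,4) (2,1) (3,2) (0,1)
  BR@(2,1): attacks (2,2) (2,3) (2,4) (2,0) (3,1) (4,1) (1,1) (0,1) [ray(-1,0) blocked at (0,1)]
B attacks (2,2): yes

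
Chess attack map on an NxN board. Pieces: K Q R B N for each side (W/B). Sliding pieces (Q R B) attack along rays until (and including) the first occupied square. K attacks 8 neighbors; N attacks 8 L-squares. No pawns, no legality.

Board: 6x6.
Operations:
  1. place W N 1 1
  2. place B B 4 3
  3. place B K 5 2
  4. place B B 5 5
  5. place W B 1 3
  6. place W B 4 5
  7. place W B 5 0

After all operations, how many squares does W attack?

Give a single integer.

Op 1: place WN@(1,1)
Op 2: place BB@(4,3)
Op 3: place BK@(5,2)
Op 4: place BB@(5,5)
Op 5: place WB@(1,3)
Op 6: place WB@(4,5)
Op 7: place WB@(5,0)
Per-piece attacks for W:
  WN@(1,1): attacks (2,3) (3,2) (0,3) (3,0)
  WB@(1,3): attacks (2,4) (3,5) (2,2) (3,1) (4,0) (0,4) (0,2)
  WB@(4,5): attacks (5,4) (3,4) (2,3) (1,2) (0,1)
  WB@(5,0): attacks (4,1) (3,2) (2,3) (1,4) (0,5)
Union (18 distinct): (0,1) (0,2) (0,3) (0,4) (0,5) (1,2) (1,4) (2,2) (2,3) (2,4) (3,0) (3,1) (3,2) (3,4) (3,5) (4,0) (4,1) (5,4)

Answer: 18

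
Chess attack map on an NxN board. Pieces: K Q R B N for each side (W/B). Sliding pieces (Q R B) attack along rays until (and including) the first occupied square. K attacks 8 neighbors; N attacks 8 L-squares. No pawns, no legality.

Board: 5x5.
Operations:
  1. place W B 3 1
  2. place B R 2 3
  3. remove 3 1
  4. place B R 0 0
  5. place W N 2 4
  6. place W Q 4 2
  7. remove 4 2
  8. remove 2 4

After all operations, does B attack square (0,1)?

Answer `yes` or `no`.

Op 1: place WB@(3,1)
Op 2: place BR@(2,3)
Op 3: remove (3,1)
Op 4: place BR@(0,0)
Op 5: place WN@(2,4)
Op 6: place WQ@(4,2)
Op 7: remove (4,2)
Op 8: remove (2,4)
Per-piece attacks for B:
  BR@(0,0): attacks (0,1) (0,2) (0,3) (0,4) (1,0) (2,0) (3,0) (4,0)
  BR@(2,3): attacks (2,4) (2,2) (2,1) (2,0) (3,3) (4,3) (1,3) (0,3)
B attacks (0,1): yes

Answer: yes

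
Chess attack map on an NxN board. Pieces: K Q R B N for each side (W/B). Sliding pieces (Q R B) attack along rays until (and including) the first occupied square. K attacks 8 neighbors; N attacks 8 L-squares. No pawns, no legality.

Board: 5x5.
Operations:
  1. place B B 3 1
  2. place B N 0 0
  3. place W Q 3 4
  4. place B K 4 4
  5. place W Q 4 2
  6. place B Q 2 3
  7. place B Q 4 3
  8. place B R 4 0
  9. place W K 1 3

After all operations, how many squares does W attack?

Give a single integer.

Op 1: place BB@(3,1)
Op 2: place BN@(0,0)
Op 3: place WQ@(3,4)
Op 4: place BK@(4,4)
Op 5: place WQ@(4,2)
Op 6: place BQ@(2,3)
Op 7: place BQ@(4,3)
Op 8: place BR@(4,0)
Op 9: place WK@(1,3)
Per-piece attacks for W:
  WK@(1,3): attacks (1,4) (1,2) (2,3) (0,3) (2,4) (2,2) (0,4) (0,2)
  WQ@(3,4): attacks (3,3) (3,2) (3,1) (4,4) (2,4) (1,4) (0,4) (4,3) (2,3) [ray(0,-1) blocked at (3,1); ray(1,0) blocked at (4,4); ray(1,-1) blocked at (4,3); ray(-1,-1) blocked at (2,3)]
  WQ@(4,2): attacks (4,3) (4,1) (4,0) (3,2) (2,2) (1,2) (0,2) (3,3) (2,4) (3,1) [ray(0,1) blocked at (4,3); ray(0,-1) blocked at (4,0); ray(-1,-1) blocked at (3,1)]
Union (15 distinct): (0,2) (0,3) (0,4) (1,2) (1,4) (2,2) (2,3) (2,4) (3,1) (3,2) (3,3) (4,0) (4,1) (4,3) (4,4)

Answer: 15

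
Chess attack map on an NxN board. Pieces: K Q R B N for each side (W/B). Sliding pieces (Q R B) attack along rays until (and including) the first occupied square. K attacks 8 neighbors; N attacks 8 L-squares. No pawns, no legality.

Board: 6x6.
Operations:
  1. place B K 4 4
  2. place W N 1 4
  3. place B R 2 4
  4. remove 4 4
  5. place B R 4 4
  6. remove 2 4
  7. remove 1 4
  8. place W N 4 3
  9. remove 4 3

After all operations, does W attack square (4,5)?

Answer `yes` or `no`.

Answer: no

Derivation:
Op 1: place BK@(4,4)
Op 2: place WN@(1,4)
Op 3: place BR@(2,4)
Op 4: remove (4,4)
Op 5: place BR@(4,4)
Op 6: remove (2,4)
Op 7: remove (1,4)
Op 8: place WN@(4,3)
Op 9: remove (4,3)
Per-piece attacks for W:
W attacks (4,5): no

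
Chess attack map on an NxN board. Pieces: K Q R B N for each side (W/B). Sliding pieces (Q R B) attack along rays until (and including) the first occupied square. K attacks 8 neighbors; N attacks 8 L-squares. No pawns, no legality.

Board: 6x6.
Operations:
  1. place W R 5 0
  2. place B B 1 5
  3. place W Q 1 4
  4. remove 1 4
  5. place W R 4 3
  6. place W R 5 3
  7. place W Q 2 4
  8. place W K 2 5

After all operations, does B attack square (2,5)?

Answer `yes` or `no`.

Answer: no

Derivation:
Op 1: place WR@(5,0)
Op 2: place BB@(1,5)
Op 3: place WQ@(1,4)
Op 4: remove (1,4)
Op 5: place WR@(4,3)
Op 6: place WR@(5,3)
Op 7: place WQ@(2,4)
Op 8: place WK@(2,5)
Per-piece attacks for B:
  BB@(1,5): attacks (2,4) (0,4) [ray(1,-1) blocked at (2,4)]
B attacks (2,5): no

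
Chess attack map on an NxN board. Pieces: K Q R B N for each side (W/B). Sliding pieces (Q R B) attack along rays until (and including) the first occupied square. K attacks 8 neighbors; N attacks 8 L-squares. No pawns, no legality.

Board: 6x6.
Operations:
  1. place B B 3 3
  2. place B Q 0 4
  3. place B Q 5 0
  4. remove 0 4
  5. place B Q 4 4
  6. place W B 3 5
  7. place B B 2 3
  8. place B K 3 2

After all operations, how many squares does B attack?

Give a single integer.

Op 1: place BB@(3,3)
Op 2: place BQ@(0,4)
Op 3: place BQ@(5,0)
Op 4: remove (0,4)
Op 5: place BQ@(4,4)
Op 6: place WB@(3,5)
Op 7: place BB@(2,3)
Op 8: place BK@(3,2)
Per-piece attacks for B:
  BB@(2,3): attacks (3,4) (4,5) (3,2) (1,4) (0,5) (1,2) (0,1) [ray(1,-1) blocked at (3,2)]
  BK@(3,2): attacks (3,3) (3,1) (4,2) (2,2) (4,3) (4,1) (2,3) (2,1)
  BB@(3,3): attacks (4,4) (4,2) (5,1) (2,4) (1,5) (2,2) (1,1) (0,0) [ray(1,1) blocked at (4,4)]
  BQ@(4,4): attacks (4,5) (4,3) (4,2) (4,1) (4,0) (5,4) (3,4) (2,4) (1,4) (0,4) (5,5) (5,3) (3,5) (3,3) [ray(-1,1) blocked at (3,5); ray(-1,-1) blocked at (3,3)]
  BQ@(5,0): attacks (5,1) (5,2) (5,3) (5,4) (5,5) (4,0) (3,0) (2,0) (1,0) (0,0) (4,1) (3,2) [ray(-1,1) blocked at (3,2)]
Union (31 distinct): (0,0) (0,1) (0,4) (0,5) (1,0) (1,1) (1,2) (1,4) (1,5) (2,0) (2,1) (2,2) (2,3) (2,4) (3,0) (3,1) (3,2) (3,3) (3,4) (3,5) (4,0) (4,1) (4,2) (4,3) (4,4) (4,5) (5,1) (5,2) (5,3) (5,4) (5,5)

Answer: 31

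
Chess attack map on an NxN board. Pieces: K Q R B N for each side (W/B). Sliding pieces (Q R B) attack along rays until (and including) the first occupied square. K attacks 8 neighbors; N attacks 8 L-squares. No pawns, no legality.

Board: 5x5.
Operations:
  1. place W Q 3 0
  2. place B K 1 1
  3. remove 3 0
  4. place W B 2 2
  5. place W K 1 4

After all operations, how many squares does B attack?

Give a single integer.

Answer: 8

Derivation:
Op 1: place WQ@(3,0)
Op 2: place BK@(1,1)
Op 3: remove (3,0)
Op 4: place WB@(2,2)
Op 5: place WK@(1,4)
Per-piece attacks for B:
  BK@(1,1): attacks (1,2) (1,0) (2,1) (0,1) (2,2) (2,0) (0,2) (0,0)
Union (8 distinct): (0,0) (0,1) (0,2) (1,0) (1,2) (2,0) (2,1) (2,2)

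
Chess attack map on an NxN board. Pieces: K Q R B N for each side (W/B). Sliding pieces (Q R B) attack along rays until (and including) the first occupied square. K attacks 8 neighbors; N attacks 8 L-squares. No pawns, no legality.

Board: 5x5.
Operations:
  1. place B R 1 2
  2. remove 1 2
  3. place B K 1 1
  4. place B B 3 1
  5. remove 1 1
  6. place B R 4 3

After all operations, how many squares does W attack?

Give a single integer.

Op 1: place BR@(1,2)
Op 2: remove (1,2)
Op 3: place BK@(1,1)
Op 4: place BB@(3,1)
Op 5: remove (1,1)
Op 6: place BR@(4,3)
Per-piece attacks for W:
Union (0 distinct): (none)

Answer: 0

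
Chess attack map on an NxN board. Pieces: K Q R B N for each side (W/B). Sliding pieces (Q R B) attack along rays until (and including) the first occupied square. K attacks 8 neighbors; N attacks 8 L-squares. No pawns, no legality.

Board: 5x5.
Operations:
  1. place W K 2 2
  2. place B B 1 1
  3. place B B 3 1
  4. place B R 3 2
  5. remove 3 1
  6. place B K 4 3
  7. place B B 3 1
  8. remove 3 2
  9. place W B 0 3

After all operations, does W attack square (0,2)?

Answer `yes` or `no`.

Op 1: place WK@(2,2)
Op 2: place BB@(1,1)
Op 3: place BB@(3,1)
Op 4: place BR@(3,2)
Op 5: remove (3,1)
Op 6: place BK@(4,3)
Op 7: place BB@(3,1)
Op 8: remove (3,2)
Op 9: place WB@(0,3)
Per-piece attacks for W:
  WB@(0,3): attacks (1,4) (1,2) (2,1) (3,0)
  WK@(2,2): attacks (2,3) (2,1) (3,2) (1,2) (3,3) (3,1) (1,3) (1,1)
W attacks (0,2): no

Answer: no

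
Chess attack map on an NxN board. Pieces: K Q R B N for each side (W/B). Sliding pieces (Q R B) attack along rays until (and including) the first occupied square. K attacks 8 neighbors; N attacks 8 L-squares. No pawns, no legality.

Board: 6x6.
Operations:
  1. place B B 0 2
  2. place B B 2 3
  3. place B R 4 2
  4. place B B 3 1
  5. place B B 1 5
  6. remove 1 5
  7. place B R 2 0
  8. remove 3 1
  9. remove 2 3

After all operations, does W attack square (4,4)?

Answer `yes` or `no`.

Answer: no

Derivation:
Op 1: place BB@(0,2)
Op 2: place BB@(2,3)
Op 3: place BR@(4,2)
Op 4: place BB@(3,1)
Op 5: place BB@(1,5)
Op 6: remove (1,5)
Op 7: place BR@(2,0)
Op 8: remove (3,1)
Op 9: remove (2,3)
Per-piece attacks for W:
W attacks (4,4): no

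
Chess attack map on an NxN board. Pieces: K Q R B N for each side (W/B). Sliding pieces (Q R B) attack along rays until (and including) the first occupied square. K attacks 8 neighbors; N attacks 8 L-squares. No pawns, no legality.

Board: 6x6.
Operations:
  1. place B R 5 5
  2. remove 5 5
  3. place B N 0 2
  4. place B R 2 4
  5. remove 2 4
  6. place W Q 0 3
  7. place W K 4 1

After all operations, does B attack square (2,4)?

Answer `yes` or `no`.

Op 1: place BR@(5,5)
Op 2: remove (5,5)
Op 3: place BN@(0,2)
Op 4: place BR@(2,4)
Op 5: remove (2,4)
Op 6: place WQ@(0,3)
Op 7: place WK@(4,1)
Per-piece attacks for B:
  BN@(0,2): attacks (1,4) (2,3) (1,0) (2,1)
B attacks (2,4): no

Answer: no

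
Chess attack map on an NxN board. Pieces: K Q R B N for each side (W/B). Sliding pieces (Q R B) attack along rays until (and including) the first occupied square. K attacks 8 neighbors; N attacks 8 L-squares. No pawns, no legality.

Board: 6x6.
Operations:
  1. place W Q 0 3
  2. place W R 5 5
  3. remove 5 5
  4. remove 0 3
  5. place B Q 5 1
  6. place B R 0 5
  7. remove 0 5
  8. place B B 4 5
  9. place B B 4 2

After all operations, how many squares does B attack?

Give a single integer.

Op 1: place WQ@(0,3)
Op 2: place WR@(5,5)
Op 3: remove (5,5)
Op 4: remove (0,3)
Op 5: place BQ@(5,1)
Op 6: place BR@(0,5)
Op 7: remove (0,5)
Op 8: place BB@(4,5)
Op 9: place BB@(4,2)
Per-piece attacks for B:
  BB@(4,2): attacks (5,3) (5,1) (3,3) (2,4) (1,5) (3,1) (2,0) [ray(1,-1) blocked at (5,1)]
  BB@(4,5): attacks (5,4) (3,4) (2,3) (1,2) (0,1)
  BQ@(5,1): attacks (5,2) (5,3) (5,4) (5,5) (5,0) (4,1) (3,1) (2,1) (1,1) (0,1) (4,2) (4,0) [ray(-1,1) blocked at (4,2)]
Union (20 distinct): (0,1) (1,1) (1,2) (1,5) (2,0) (2,1) (2,3) (2,4) (3,1) (3,3) (3,4) (4,0) (4,1) (4,2) (5,0) (5,1) (5,2) (5,3) (5,4) (5,5)

Answer: 20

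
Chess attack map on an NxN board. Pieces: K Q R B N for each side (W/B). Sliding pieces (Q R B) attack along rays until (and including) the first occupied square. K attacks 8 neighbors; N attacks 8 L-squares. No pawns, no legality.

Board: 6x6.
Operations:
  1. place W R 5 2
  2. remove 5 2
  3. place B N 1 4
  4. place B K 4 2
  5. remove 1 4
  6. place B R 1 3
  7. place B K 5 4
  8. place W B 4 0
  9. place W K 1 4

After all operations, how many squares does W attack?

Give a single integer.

Answer: 11

Derivation:
Op 1: place WR@(5,2)
Op 2: remove (5,2)
Op 3: place BN@(1,4)
Op 4: place BK@(4,2)
Op 5: remove (1,4)
Op 6: place BR@(1,3)
Op 7: place BK@(5,4)
Op 8: place WB@(4,0)
Op 9: place WK@(1,4)
Per-piece attacks for W:
  WK@(1,4): attacks (1,5) (1,3) (2,4) (0,4) (2,5) (2,3) (0,5) (0,3)
  WB@(4,0): attacks (5,1) (3,1) (2,2) (1,3) [ray(-1,1) blocked at (1,3)]
Union (11 distinct): (0,3) (0,4) (0,5) (1,3) (1,5) (2,2) (2,3) (2,4) (2,5) (3,1) (5,1)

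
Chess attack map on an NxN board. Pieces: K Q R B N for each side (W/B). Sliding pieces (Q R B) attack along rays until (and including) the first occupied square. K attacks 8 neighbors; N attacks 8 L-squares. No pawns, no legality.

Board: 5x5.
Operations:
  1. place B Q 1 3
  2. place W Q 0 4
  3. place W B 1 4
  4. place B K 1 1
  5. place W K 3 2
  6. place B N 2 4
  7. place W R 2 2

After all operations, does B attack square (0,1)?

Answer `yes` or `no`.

Answer: yes

Derivation:
Op 1: place BQ@(1,3)
Op 2: place WQ@(0,4)
Op 3: place WB@(1,4)
Op 4: place BK@(1,1)
Op 5: place WK@(3,2)
Op 6: place BN@(2,4)
Op 7: place WR@(2,2)
Per-piece attacks for B:
  BK@(1,1): attacks (1,2) (1,0) (2,1) (0,1) (2,2) (2,0) (0,2) (0,0)
  BQ@(1,3): attacks (1,4) (1,2) (1,1) (2,3) (3,3) (4,3) (0,3) (2,4) (2,2) (0,4) (0,2) [ray(0,1) blocked at (1,4); ray(0,-1) blocked at (1,1); ray(1,1) blocked at (2,4); ray(1,-1) blocked at (2,2); ray(-1,1) blocked at (0,4)]
  BN@(2,4): attacks (3,2) (4,3) (1,2) (0,3)
B attacks (0,1): yes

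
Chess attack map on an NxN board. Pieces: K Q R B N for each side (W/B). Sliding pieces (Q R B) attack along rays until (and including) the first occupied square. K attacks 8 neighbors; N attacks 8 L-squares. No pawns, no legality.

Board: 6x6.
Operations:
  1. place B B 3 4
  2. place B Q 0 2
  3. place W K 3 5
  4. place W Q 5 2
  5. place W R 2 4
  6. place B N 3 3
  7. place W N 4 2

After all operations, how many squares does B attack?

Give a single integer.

Op 1: place BB@(3,4)
Op 2: place BQ@(0,2)
Op 3: place WK@(3,5)
Op 4: place WQ@(5,2)
Op 5: place WR@(2,4)
Op 6: place BN@(3,3)
Op 7: place WN@(4,2)
Per-piece attacks for B:
  BQ@(0,2): attacks (0,3) (0,4) (0,5) (0,1) (0,0) (1,2) (2,2) (3,2) (4,2) (1,3) (2,4) (1,1) (2,0) [ray(1,0) blocked at (4,2); ray(1,1) blocked at (2,4)]
  BN@(3,3): attacks (4,5) (5,4) (2,5) (1,4) (4,1) (5,2) (2,1) (1,2)
  BB@(3,4): attacks (4,5) (4,3) (5,2) (2,5) (2,3) (1,2) (0,1) [ray(1,-1) blocked at (5,2)]
Union (22 distinct): (0,0) (0,1) (0,3) (0,4) (0,5) (1,1) (1,2) (1,3) (1,4) (2,0) (2,1) (2,2) (2,3) (2,4) (2,5) (3,2) (4,1) (4,2) (4,3) (4,5) (5,2) (5,4)

Answer: 22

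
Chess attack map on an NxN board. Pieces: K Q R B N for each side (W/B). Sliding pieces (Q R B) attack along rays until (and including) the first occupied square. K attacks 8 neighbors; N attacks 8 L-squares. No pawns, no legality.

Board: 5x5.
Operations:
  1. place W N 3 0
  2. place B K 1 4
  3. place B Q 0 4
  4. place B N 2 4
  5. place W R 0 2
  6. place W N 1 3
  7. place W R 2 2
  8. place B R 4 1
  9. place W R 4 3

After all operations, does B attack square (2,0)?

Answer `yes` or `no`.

Answer: no

Derivation:
Op 1: place WN@(3,0)
Op 2: place BK@(1,4)
Op 3: place BQ@(0,4)
Op 4: place BN@(2,4)
Op 5: place WR@(0,2)
Op 6: place WN@(1,3)
Op 7: place WR@(2,2)
Op 8: place BR@(4,1)
Op 9: place WR@(4,3)
Per-piece attacks for B:
  BQ@(0,4): attacks (0,3) (0,2) (1,4) (1,3) [ray(0,-1) blocked at (0,2); ray(1,0) blocked at (1,4); ray(1,-1) blocked at (1,3)]
  BK@(1,4): attacks (1,3) (2,4) (0,4) (2,3) (0,3)
  BN@(2,4): attacks (3,2) (4,3) (1,2) (0,3)
  BR@(4,1): attacks (4,2) (4,3) (4,0) (3,1) (2,1) (1,1) (0,1) [ray(0,1) blocked at (4,3)]
B attacks (2,0): no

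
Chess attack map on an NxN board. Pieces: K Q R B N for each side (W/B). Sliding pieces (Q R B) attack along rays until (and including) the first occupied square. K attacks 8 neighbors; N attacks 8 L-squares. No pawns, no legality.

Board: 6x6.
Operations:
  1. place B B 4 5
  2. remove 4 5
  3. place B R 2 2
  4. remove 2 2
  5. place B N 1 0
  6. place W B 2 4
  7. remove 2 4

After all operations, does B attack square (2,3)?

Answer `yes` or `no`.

Answer: no

Derivation:
Op 1: place BB@(4,5)
Op 2: remove (4,5)
Op 3: place BR@(2,2)
Op 4: remove (2,2)
Op 5: place BN@(1,0)
Op 6: place WB@(2,4)
Op 7: remove (2,4)
Per-piece attacks for B:
  BN@(1,0): attacks (2,2) (3,1) (0,2)
B attacks (2,3): no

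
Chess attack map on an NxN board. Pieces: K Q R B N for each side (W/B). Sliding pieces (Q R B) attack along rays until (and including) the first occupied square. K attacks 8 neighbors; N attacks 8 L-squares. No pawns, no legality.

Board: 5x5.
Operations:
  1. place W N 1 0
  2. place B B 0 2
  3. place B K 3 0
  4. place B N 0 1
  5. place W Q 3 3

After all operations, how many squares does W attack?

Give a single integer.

Op 1: place WN@(1,0)
Op 2: place BB@(0,2)
Op 3: place BK@(3,0)
Op 4: place BN@(0,1)
Op 5: place WQ@(3,3)
Per-piece attacks for W:
  WN@(1,0): attacks (2,2) (3,1) (0,2)
  WQ@(3,3): attacks (3,4) (3,2) (3,1) (3,0) (4,3) (2,3) (1,3) (0,3) (4,4) (4,2) (2,4) (2,2) (1,1) (0,0) [ray(0,-1) blocked at (3,0)]
Union (15 distinct): (0,0) (0,2) (0,3) (1,1) (1,3) (2,2) (2,3) (2,4) (3,0) (3,1) (3,2) (3,4) (4,2) (4,3) (4,4)

Answer: 15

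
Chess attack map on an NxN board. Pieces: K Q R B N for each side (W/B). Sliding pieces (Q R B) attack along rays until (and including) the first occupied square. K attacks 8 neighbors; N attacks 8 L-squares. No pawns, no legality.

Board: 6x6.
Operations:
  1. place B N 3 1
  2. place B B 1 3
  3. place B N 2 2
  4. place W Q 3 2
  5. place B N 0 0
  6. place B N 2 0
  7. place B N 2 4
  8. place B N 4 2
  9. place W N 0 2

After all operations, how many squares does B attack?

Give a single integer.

Op 1: place BN@(3,1)
Op 2: place BB@(1,3)
Op 3: place BN@(2,2)
Op 4: place WQ@(3,2)
Op 5: place BN@(0,0)
Op 6: place BN@(2,0)
Op 7: place BN@(2,4)
Op 8: place BN@(4,2)
Op 9: place WN@(0,2)
Per-piece attacks for B:
  BN@(0,0): attacks (1,2) (2,1)
  BB@(1,3): attacks (2,4) (2,2) (0,4) (0,2) [ray(1,1) blocked at (2,4); ray(1,-1) blocked at (2,2); ray(-1,-1) blocked at (0,2)]
  BN@(2,0): attacks (3,2) (4,1) (1,2) (0,1)
  BN@(2,2): attacks (3,4) (4,3) (1,4) (0,3) (3,0) (4,1) (1,0) (0,1)
  BN@(2,4): attacks (4,5) (0,5) (3,2) (4,3) (1,2) (0,3)
  BN@(3,1): attacks (4,3) (5,2) (2,3) (1,2) (5,0) (1,0)
  BN@(4,2): attacks (5,4) (3,4) (2,3) (5,0) (3,0) (2,1)
Union (21 distinct): (0,1) (0,2) (0,3) (0,4) (0,5) (1,0) (1,2) (1,4) (2,1) (2,2) (2,3) (2,4) (3,0) (3,2) (3,4) (4,1) (4,3) (4,5) (5,0) (5,2) (5,4)

Answer: 21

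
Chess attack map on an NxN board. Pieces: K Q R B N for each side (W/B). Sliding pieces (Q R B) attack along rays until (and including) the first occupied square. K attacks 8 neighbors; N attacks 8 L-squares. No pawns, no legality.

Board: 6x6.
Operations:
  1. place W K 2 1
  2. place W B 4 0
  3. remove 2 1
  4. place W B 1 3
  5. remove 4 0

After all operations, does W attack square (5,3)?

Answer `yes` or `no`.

Answer: no

Derivation:
Op 1: place WK@(2,1)
Op 2: place WB@(4,0)
Op 3: remove (2,1)
Op 4: place WB@(1,3)
Op 5: remove (4,0)
Per-piece attacks for W:
  WB@(1,3): attacks (2,4) (3,5) (2,2) (3,1) (4,0) (0,4) (0,2)
W attacks (5,3): no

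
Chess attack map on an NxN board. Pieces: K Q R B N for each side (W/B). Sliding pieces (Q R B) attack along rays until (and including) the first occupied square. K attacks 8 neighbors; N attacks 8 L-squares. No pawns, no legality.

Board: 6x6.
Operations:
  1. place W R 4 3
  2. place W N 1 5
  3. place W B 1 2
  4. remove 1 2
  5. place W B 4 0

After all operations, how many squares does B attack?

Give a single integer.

Answer: 0

Derivation:
Op 1: place WR@(4,3)
Op 2: place WN@(1,5)
Op 3: place WB@(1,2)
Op 4: remove (1,2)
Op 5: place WB@(4,0)
Per-piece attacks for B:
Union (0 distinct): (none)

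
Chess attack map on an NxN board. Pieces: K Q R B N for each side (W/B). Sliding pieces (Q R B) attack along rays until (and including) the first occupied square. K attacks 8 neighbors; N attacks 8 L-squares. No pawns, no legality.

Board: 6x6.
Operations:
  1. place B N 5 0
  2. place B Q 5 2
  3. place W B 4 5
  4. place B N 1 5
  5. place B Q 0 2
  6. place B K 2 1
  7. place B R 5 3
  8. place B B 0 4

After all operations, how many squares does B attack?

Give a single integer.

Answer: 31

Derivation:
Op 1: place BN@(5,0)
Op 2: place BQ@(5,2)
Op 3: place WB@(4,5)
Op 4: place BN@(1,5)
Op 5: place BQ@(0,2)
Op 6: place BK@(2,1)
Op 7: place BR@(5,3)
Op 8: place BB@(0,4)
Per-piece attacks for B:
  BQ@(0,2): attacks (0,3) (0,4) (0,1) (0,0) (1,2) (2,2) (3,2) (4,2) (5,2) (1,3) (2,4) (3,5) (1,1) (2,0) [ray(0,1) blocked at (0,4); ray(1,0) blocked at (5,2)]
  BB@(0,4): attacks (1,5) (1,3) (2,2) (3,1) (4,0) [ray(1,1) blocked at (1,5)]
  BN@(1,5): attacks (2,3) (3,4) (0,3)
  BK@(2,1): attacks (2,2) (2,0) (3,1) (1,1) (3,2) (3,0) (1,2) (1,0)
  BN@(5,0): attacks (4,2) (3,1)
  BQ@(5,2): attacks (5,3) (5,1) (5,0) (4,2) (3,2) (2,2) (1,2) (0,2) (4,3) (3,4) (2,5) (4,1) (3,0) [ray(0,1) blocked at (5,3); ray(0,-1) blocked at (5,0); ray(-1,0) blocked at (0,2)]
  BR@(5,3): attacks (5,4) (5,5) (5,2) (4,3) (3,3) (2,3) (1,3) (0,3) [ray(0,-1) blocked at (5,2)]
Union (31 distinct): (0,0) (0,1) (0,2) (0,3) (0,4) (1,0) (1,1) (1,2) (1,3) (1,5) (2,0) (2,2) (2,3) (2,4) (2,5) (3,0) (3,1) (3,2) (3,3) (3,4) (3,5) (4,0) (4,1) (4,2) (4,3) (5,0) (5,1) (5,2) (5,3) (5,4) (5,5)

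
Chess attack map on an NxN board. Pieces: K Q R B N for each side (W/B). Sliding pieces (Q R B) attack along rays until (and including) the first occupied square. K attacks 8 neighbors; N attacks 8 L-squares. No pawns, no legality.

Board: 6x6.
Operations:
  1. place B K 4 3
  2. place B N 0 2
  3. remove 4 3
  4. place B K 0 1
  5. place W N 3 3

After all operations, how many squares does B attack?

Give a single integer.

Op 1: place BK@(4,3)
Op 2: place BN@(0,2)
Op 3: remove (4,3)
Op 4: place BK@(0,1)
Op 5: place WN@(3,3)
Per-piece attacks for B:
  BK@(0,1): attacks (0,2) (0,0) (1,1) (1,2) (1,0)
  BN@(0,2): attacks (1,4) (2,3) (1,0) (2,1)
Union (8 distinct): (0,0) (0,2) (1,0) (1,1) (1,2) (1,4) (2,1) (2,3)

Answer: 8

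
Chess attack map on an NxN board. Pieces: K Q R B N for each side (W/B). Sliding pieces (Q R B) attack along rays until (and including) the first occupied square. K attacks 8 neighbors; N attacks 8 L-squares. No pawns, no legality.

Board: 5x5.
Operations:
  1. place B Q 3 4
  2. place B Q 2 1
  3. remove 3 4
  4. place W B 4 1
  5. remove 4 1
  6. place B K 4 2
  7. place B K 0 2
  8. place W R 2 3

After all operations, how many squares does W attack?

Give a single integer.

Op 1: place BQ@(3,4)
Op 2: place BQ@(2,1)
Op 3: remove (3,4)
Op 4: place WB@(4,1)
Op 5: remove (4,1)
Op 6: place BK@(4,2)
Op 7: place BK@(0,2)
Op 8: place WR@(2,3)
Per-piece attacks for W:
  WR@(2,3): attacks (2,4) (2,2) (2,1) (3,3) (4,3) (1,3) (0,3) [ray(0,-1) blocked at (2,1)]
Union (7 distinct): (0,3) (1,3) (2,1) (2,2) (2,4) (3,3) (4,3)

Answer: 7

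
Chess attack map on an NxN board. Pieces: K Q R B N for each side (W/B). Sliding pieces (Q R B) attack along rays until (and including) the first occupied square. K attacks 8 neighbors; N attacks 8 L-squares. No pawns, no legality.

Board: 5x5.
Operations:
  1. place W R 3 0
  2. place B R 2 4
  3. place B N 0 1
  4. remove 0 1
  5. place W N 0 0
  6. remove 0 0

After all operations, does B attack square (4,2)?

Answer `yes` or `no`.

Op 1: place WR@(3,0)
Op 2: place BR@(2,4)
Op 3: place BN@(0,1)
Op 4: remove (0,1)
Op 5: place WN@(0,0)
Op 6: remove (0,0)
Per-piece attacks for B:
  BR@(2,4): attacks (2,3) (2,2) (2,1) (2,0) (3,4) (4,4) (1,4) (0,4)
B attacks (4,2): no

Answer: no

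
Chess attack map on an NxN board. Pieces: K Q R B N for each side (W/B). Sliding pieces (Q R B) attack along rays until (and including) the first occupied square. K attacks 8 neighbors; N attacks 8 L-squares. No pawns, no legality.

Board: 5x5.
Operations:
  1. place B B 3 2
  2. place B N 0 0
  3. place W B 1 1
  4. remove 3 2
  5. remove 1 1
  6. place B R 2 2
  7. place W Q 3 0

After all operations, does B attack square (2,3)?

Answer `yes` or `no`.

Answer: yes

Derivation:
Op 1: place BB@(3,2)
Op 2: place BN@(0,0)
Op 3: place WB@(1,1)
Op 4: remove (3,2)
Op 5: remove (1,1)
Op 6: place BR@(2,2)
Op 7: place WQ@(3,0)
Per-piece attacks for B:
  BN@(0,0): attacks (1,2) (2,1)
  BR@(2,2): attacks (2,3) (2,4) (2,1) (2,0) (3,2) (4,2) (1,2) (0,2)
B attacks (2,3): yes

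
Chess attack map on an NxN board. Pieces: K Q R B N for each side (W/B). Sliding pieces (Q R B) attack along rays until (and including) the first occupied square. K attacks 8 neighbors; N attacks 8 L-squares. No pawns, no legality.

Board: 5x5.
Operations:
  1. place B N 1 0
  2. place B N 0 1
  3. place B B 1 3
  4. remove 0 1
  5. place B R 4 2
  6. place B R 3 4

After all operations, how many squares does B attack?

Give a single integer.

Op 1: place BN@(1,0)
Op 2: place BN@(0,1)
Op 3: place BB@(1,3)
Op 4: remove (0,1)
Op 5: place BR@(4,2)
Op 6: place BR@(3,4)
Per-piece attacks for B:
  BN@(1,0): attacks (2,2) (3,1) (0,2)
  BB@(1,3): attacks (2,4) (2,2) (3,1) (4,0) (0,4) (0,2)
  BR@(3,4): attacks (3,3) (3,2) (3,1) (3,0) (4,4) (2,4) (1,4) (0,4)
  BR@(4,2): attacks (4,3) (4,4) (4,1) (4,0) (3,2) (2,2) (1,2) (0,2)
Union (14 distinct): (0,2) (0,4) (1,2) (1,4) (2,2) (2,4) (3,0) (3,1) (3,2) (3,3) (4,0) (4,1) (4,3) (4,4)

Answer: 14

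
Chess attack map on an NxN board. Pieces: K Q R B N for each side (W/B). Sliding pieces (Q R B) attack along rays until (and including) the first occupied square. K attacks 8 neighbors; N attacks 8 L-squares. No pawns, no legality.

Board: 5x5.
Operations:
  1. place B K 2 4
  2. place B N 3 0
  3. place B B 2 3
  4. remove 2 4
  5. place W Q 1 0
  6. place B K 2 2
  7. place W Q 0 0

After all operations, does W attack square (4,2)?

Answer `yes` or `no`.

Op 1: place BK@(2,4)
Op 2: place BN@(3,0)
Op 3: place BB@(2,3)
Op 4: remove (2,4)
Op 5: place WQ@(1,0)
Op 6: place BK@(2,2)
Op 7: place WQ@(0,0)
Per-piece attacks for W:
  WQ@(0,0): attacks (0,1) (0,2) (0,3) (0,4) (1,0) (1,1) (2,2) [ray(1,0) blocked at (1,0); ray(1,1) blocked at (2,2)]
  WQ@(1,0): attacks (1,1) (1,2) (1,3) (1,4) (2,0) (3,0) (0,0) (2,1) (3,2) (4,3) (0,1) [ray(1,0) blocked at (3,0); ray(-1,0) blocked at (0,0)]
W attacks (4,2): no

Answer: no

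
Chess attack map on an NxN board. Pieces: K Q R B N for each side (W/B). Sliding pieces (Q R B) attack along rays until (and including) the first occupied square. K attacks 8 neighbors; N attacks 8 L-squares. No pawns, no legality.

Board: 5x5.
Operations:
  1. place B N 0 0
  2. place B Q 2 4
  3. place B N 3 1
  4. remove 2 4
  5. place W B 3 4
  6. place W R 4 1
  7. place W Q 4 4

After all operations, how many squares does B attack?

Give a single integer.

Op 1: place BN@(0,0)
Op 2: place BQ@(2,4)
Op 3: place BN@(3,1)
Op 4: remove (2,4)
Op 5: place WB@(3,4)
Op 6: place WR@(4,1)
Op 7: place WQ@(4,4)
Per-piece attacks for B:
  BN@(0,0): attacks (1,2) (2,1)
  BN@(3,1): attacks (4,3) (2,3) (1,2) (1,0)
Union (5 distinct): (1,0) (1,2) (2,1) (2,3) (4,3)

Answer: 5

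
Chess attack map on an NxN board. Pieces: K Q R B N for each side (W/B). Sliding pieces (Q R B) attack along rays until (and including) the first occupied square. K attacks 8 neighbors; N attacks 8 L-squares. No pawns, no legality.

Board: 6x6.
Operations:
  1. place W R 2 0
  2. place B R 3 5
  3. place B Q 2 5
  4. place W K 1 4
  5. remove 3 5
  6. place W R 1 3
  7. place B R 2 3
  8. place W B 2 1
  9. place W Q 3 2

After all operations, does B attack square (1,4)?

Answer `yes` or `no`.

Answer: yes

Derivation:
Op 1: place WR@(2,0)
Op 2: place BR@(3,5)
Op 3: place BQ@(2,5)
Op 4: place WK@(1,4)
Op 5: remove (3,5)
Op 6: place WR@(1,3)
Op 7: place BR@(2,3)
Op 8: place WB@(2,1)
Op 9: place WQ@(3,2)
Per-piece attacks for B:
  BR@(2,3): attacks (2,4) (2,5) (2,2) (2,1) (3,3) (4,3) (5,3) (1,3) [ray(0,1) blocked at (2,5); ray(0,-1) blocked at (2,1); ray(-1,0) blocked at (1,3)]
  BQ@(2,5): attacks (2,4) (2,3) (3,5) (4,5) (5,5) (1,5) (0,5) (3,4) (4,3) (5,2) (1,4) [ray(0,-1) blocked at (2,3); ray(-1,-1) blocked at (1,4)]
B attacks (1,4): yes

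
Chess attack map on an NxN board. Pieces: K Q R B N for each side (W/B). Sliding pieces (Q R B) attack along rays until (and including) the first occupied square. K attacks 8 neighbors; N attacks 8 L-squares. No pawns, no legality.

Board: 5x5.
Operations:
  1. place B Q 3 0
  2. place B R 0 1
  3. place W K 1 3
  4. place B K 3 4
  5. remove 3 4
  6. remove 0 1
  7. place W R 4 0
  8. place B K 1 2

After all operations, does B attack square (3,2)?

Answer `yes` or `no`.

Op 1: place BQ@(3,0)
Op 2: place BR@(0,1)
Op 3: place WK@(1,3)
Op 4: place BK@(3,4)
Op 5: remove (3,4)
Op 6: remove (0,1)
Op 7: place WR@(4,0)
Op 8: place BK@(1,2)
Per-piece attacks for B:
  BK@(1,2): attacks (1,3) (1,1) (2,2) (0,2) (2,3) (2,1) (0,3) (0,1)
  BQ@(3,0): attacks (3,1) (3,2) (3,3) (3,4) (4,0) (2,0) (1,0) (0,0) (4,1) (2,1) (1,2) [ray(1,0) blocked at (4,0); ray(-1,1) blocked at (1,2)]
B attacks (3,2): yes

Answer: yes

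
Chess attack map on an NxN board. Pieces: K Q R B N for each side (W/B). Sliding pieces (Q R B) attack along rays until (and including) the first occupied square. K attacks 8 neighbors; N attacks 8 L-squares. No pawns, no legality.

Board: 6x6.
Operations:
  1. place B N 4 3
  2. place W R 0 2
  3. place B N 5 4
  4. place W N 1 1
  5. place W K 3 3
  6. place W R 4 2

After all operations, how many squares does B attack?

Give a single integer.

Answer: 8

Derivation:
Op 1: place BN@(4,3)
Op 2: place WR@(0,2)
Op 3: place BN@(5,4)
Op 4: place WN@(1,1)
Op 5: place WK@(3,3)
Op 6: place WR@(4,2)
Per-piece attacks for B:
  BN@(4,3): attacks (5,5) (3,5) (2,4) (5,1) (3,1) (2,2)
  BN@(5,4): attacks (3,5) (4,2) (3,3)
Union (8 distinct): (2,2) (2,4) (3,1) (3,3) (3,5) (4,2) (5,1) (5,5)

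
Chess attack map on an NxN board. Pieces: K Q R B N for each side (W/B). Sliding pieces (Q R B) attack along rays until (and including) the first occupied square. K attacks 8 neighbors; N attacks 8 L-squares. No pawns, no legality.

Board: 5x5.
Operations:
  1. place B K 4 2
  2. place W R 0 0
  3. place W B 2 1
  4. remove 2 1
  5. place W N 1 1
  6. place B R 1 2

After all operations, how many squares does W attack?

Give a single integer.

Answer: 10

Derivation:
Op 1: place BK@(4,2)
Op 2: place WR@(0,0)
Op 3: place WB@(2,1)
Op 4: remove (2,1)
Op 5: place WN@(1,1)
Op 6: place BR@(1,2)
Per-piece attacks for W:
  WR@(0,0): attacks (0,1) (0,2) (0,3) (0,4) (1,0) (2,0) (3,0) (4,0)
  WN@(1,1): attacks (2,3) (3,2) (0,3) (3,0)
Union (10 distinct): (0,1) (0,2) (0,3) (0,4) (1,0) (2,0) (2,3) (3,0) (3,2) (4,0)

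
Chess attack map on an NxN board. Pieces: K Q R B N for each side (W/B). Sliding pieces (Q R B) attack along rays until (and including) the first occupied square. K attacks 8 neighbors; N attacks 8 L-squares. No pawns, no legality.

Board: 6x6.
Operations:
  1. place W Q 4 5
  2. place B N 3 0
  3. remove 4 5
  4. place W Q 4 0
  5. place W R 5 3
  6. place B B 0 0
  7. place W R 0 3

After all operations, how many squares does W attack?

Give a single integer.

Op 1: place WQ@(4,5)
Op 2: place BN@(3,0)
Op 3: remove (4,5)
Op 4: place WQ@(4,0)
Op 5: place WR@(5,3)
Op 6: place BB@(0,0)
Op 7: place WR@(0,3)
Per-piece attacks for W:
  WR@(0,3): attacks (0,4) (0,5) (0,2) (0,1) (0,0) (1,3) (2,3) (3,3) (4,3) (5,3) [ray(0,-1) blocked at (0,0); ray(1,0) blocked at (5,3)]
  WQ@(4,0): attacks (4,1) (4,2) (4,3) (4,4) (4,5) (5,0) (3,0) (5,1) (3,1) (2,2) (1,3) (0,4) [ray(-1,0) blocked at (3,0)]
  WR@(5,3): attacks (5,4) (5,5) (5,2) (5,1) (5,0) (4,3) (3,3) (2,3) (1,3) (0,3) [ray(-1,0) blocked at (0,3)]
Union (23 distinct): (0,0) (0,1) (0,2) (0,3) (0,4) (0,5) (1,3) (2,2) (2,3) (3,0) (3,1) (3,3) (4,1) (4,2) (4,3) (4,4) (4,5) (5,0) (5,1) (5,2) (5,3) (5,4) (5,5)

Answer: 23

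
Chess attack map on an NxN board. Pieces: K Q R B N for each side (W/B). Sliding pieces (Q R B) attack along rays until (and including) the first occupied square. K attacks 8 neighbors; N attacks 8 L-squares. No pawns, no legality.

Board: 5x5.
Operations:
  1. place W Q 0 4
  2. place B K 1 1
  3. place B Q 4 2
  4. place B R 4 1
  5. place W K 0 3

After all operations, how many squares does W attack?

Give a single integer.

Op 1: place WQ@(0,4)
Op 2: place BK@(1,1)
Op 3: place BQ@(4,2)
Op 4: place BR@(4,1)
Op 5: place WK@(0,3)
Per-piece attacks for W:
  WK@(0,3): attacks (0,4) (0,2) (1,3) (1,4) (1,2)
  WQ@(0,4): attacks (0,3) (1,4) (2,4) (3,4) (4,4) (1,3) (2,2) (3,1) (4,0) [ray(0,-1) blocked at (0,3)]
Union (12 distinct): (0,2) (0,3) (0,4) (1,2) (1,3) (1,4) (2,2) (2,4) (3,1) (3,4) (4,0) (4,4)

Answer: 12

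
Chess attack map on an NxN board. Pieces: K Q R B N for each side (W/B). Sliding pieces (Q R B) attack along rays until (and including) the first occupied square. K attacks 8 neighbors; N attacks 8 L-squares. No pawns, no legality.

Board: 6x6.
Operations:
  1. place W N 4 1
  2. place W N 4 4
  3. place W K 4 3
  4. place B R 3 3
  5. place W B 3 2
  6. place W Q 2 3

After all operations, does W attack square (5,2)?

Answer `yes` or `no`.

Op 1: place WN@(4,1)
Op 2: place WN@(4,4)
Op 3: place WK@(4,3)
Op 4: place BR@(3,3)
Op 5: place WB@(3,2)
Op 6: place WQ@(2,3)
Per-piece attacks for W:
  WQ@(2,3): attacks (2,4) (2,5) (2,2) (2,1) (2,0) (3,3) (1,3) (0,3) (3,4) (4,5) (3,2) (1,4) (0,5) (1,2) (0,1) [ray(1,0) blocked at (3,3); ray(1,-1) blocked at (3,2)]
  WB@(3,2): attacks (4,3) (4,1) (2,3) (2,1) (1,0) [ray(1,1) blocked at (4,3); ray(1,-1) blocked at (4,1); ray(-1,1) blocked at (2,3)]
  WN@(4,1): attacks (5,3) (3,3) (2,2) (2,0)
  WK@(4,3): attacks (4,4) (4,2) (5,3) (3,3) (5,4) (5,2) (3,4) (3,2)
  WN@(4,4): attacks (2,5) (5,2) (3,2) (2,3)
W attacks (5,2): yes

Answer: yes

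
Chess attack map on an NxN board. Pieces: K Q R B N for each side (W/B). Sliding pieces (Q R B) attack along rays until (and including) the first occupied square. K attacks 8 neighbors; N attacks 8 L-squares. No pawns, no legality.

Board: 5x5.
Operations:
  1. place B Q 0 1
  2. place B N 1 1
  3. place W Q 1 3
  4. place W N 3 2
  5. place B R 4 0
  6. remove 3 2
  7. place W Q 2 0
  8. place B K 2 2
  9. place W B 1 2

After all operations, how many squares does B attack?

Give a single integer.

Answer: 19

Derivation:
Op 1: place BQ@(0,1)
Op 2: place BN@(1,1)
Op 3: place WQ@(1,3)
Op 4: place WN@(3,2)
Op 5: place BR@(4,0)
Op 6: remove (3,2)
Op 7: place WQ@(2,0)
Op 8: place BK@(2,2)
Op 9: place WB@(1,2)
Per-piece attacks for B:
  BQ@(0,1): attacks (0,2) (0,3) (0,4) (0,0) (1,1) (1,2) (1,0) [ray(1,0) blocked at (1,1); ray(1,1) blocked at (1,2)]
  BN@(1,1): attacks (2,3) (3,2) (0,3) (3,0)
  BK@(2,2): attacks (2,3) (2,1) (3,2) (1,2) (3,3) (3,1) (1,3) (1,1)
  BR@(4,0): attacks (4,1) (4,2) (4,3) (4,4) (3,0) (2,0) [ray(-1,0) blocked at (2,0)]
Union (19 distinct): (0,0) (0,2) (0,3) (0,4) (1,0) (1,1) (1,2) (1,3) (2,0) (2,1) (2,3) (3,0) (3,1) (3,2) (3,3) (4,1) (4,2) (4,3) (4,4)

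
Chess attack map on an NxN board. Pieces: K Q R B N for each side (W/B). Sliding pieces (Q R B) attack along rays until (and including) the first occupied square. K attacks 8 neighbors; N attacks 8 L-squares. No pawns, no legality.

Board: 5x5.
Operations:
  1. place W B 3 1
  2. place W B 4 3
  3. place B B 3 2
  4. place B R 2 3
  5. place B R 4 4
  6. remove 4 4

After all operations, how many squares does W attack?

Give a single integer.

Op 1: place WB@(3,1)
Op 2: place WB@(4,3)
Op 3: place BB@(3,2)
Op 4: place BR@(2,3)
Op 5: place BR@(4,4)
Op 6: remove (4,4)
Per-piece attacks for W:
  WB@(3,1): attacks (4,2) (4,0) (2,2) (1,3) (0,4) (2,0)
  WB@(4,3): attacks (3,4) (3,2) [ray(-1,-1) blocked at (3,2)]
Union (8 distinct): (0,4) (1,3) (2,0) (2,2) (3,2) (3,4) (4,0) (4,2)

Answer: 8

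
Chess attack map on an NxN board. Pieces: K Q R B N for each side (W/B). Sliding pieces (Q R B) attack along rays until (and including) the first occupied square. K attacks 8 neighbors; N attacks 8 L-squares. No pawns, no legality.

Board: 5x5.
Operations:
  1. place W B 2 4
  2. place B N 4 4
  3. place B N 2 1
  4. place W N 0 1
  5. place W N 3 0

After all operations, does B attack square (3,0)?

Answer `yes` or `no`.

Op 1: place WB@(2,4)
Op 2: place BN@(4,4)
Op 3: place BN@(2,1)
Op 4: place WN@(0,1)
Op 5: place WN@(3,0)
Per-piece attacks for B:
  BN@(2,1): attacks (3,3) (4,2) (1,3) (0,2) (4,0) (0,0)
  BN@(4,4): attacks (3,2) (2,3)
B attacks (3,0): no

Answer: no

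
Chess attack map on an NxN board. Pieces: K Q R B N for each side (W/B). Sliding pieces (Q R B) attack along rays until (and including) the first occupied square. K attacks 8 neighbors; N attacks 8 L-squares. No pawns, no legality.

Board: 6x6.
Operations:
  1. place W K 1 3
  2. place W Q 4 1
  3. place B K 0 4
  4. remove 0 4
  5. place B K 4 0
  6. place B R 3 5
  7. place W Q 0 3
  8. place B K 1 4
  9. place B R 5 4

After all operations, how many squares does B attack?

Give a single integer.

Op 1: place WK@(1,3)
Op 2: place WQ@(4,1)
Op 3: place BK@(0,4)
Op 4: remove (0,4)
Op 5: place BK@(4,0)
Op 6: place BR@(3,5)
Op 7: place WQ@(0,3)
Op 8: place BK@(1,4)
Op 9: place BR@(5,4)
Per-piece attacks for B:
  BK@(1,4): attacks (1,5) (1,3) (2,4) (0,4) (2,5) (2,3) (0,5) (0,3)
  BR@(3,5): attacks (3,4) (3,3) (3,2) (3,1) (3,0) (4,5) (5,5) (2,5) (1,5) (0,5)
  BK@(4,0): attacks (4,1) (5,0) (3,0) (5,1) (3,1)
  BR@(5,4): attacks (5,5) (5,3) (5,2) (5,1) (5,0) (4,4) (3,4) (2,4) (1,4) [ray(-1,0) blocked at (1,4)]
Union (22 distinct): (0,3) (0,4) (0,5) (1,3) (1,4) (1,5) (2,3) (2,4) (2,5) (3,0) (3,1) (3,2) (3,3) (3,4) (4,1) (4,4) (4,5) (5,0) (5,1) (5,2) (5,3) (5,5)

Answer: 22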